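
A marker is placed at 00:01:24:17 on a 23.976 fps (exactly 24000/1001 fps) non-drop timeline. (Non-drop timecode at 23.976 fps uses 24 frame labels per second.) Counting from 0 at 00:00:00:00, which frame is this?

2033

Total seconds to the label: (0 × 3600 + 1 × 60 + 24) = 84.
Frame index = 84 × 24 + 17 = 2033.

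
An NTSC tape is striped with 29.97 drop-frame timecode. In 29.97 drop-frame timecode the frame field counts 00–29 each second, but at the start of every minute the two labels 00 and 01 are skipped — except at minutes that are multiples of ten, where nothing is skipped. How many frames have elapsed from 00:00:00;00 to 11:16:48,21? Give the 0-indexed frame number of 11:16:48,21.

1217043

As if non-drop at 30 labels/s: (11 × 3600 + 16 × 60 + 48) × 30 + 21 = 1218261.
Minute boundaries passed: 676; those not divisible by 10: 676 − 67 = 609; dropped labels = 2 × 609 = 1218.
Actual frame index = 1218261 − 1218 = 1217043.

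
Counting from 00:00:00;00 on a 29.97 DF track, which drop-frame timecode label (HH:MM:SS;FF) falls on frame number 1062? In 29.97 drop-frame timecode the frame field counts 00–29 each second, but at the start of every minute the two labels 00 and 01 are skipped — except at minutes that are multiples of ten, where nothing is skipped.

00:00:35;12

Ten DF minutes hold 17982 frames, so frame 1062 lies in block 0 (frames 0–17981) with 1062 frames into that block.
The block's first minute is 1800 frames and the rest 1798 each; 1062 frames reaches minute 0, so 0 × 18 + 0 × 2 = 0 labels have been skipped so far.
Adding those back, label number 1062 + 0 = 1062 at 30 labels/s is 35 s + 12 f = 0 h 0 min 35 s frame 12, i.e. 00:00:35;12.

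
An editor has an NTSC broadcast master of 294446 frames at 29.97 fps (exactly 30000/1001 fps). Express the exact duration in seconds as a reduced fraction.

Running time = 294446 ÷ (30000/1001) = 294446 × 1001/30000 = 147370223/15000 s.

147370223/15000 seconds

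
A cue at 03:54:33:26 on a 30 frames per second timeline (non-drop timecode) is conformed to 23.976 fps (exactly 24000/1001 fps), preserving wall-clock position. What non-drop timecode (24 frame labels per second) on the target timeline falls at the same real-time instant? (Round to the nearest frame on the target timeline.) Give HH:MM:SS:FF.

03:54:19:19

Source frame index: (3×3600 + 54×60 + 33) × 30 + 26 = 422216.
Real time: 422216 / (30) = 211108/15 s.
Target frame: (211108/15) × (24000/1001) = 337772800/1001 ≈ 337435.365 → 337435.
At 24 labels/s: frame 337435 → 03:54:19:19.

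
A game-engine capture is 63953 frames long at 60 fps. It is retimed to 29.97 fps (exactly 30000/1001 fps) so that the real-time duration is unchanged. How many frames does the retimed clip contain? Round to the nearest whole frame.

31945 frames

Frames at target rate = 63953 × (30000/1001) / (60) = 31976500/1001 ≈ 31944.555.
Nearest whole frame: 31945.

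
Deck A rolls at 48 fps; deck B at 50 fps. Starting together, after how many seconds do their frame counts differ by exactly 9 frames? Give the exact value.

The gap grows by |50 − 48| = 2 frames per second.
Time for a 9-frame gap: 9 ÷ (2) = 4.5 s.

4.5 seconds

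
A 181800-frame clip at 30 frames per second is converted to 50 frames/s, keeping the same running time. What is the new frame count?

303000 frames

Target frames = source frames × (target rate / source rate) = 181800 × (50)/(30) = 181800 × 5/3 = 303000.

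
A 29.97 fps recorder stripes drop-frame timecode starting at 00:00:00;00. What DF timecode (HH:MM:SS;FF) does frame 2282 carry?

00:01:16;04

Each 10-minute DF block holds 10 × 60 × 30 − 9 × 2 = 17982 frames. 2282 ÷ 17982 → 0 full blocks, remainder 2282.
Within the partial block the first minute is 1800 frames and each further minute 1798, so 1 further minute boundary passed. Total skipped labels = 18 × 0 + 2 × 1 = 2.
Non-drop label index = 2282 + 2 = 2284; at 30 labels/s that is 00:01:16:04, i.e. DF 00:01:16;04.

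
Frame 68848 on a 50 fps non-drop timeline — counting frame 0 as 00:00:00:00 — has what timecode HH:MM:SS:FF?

68848 ÷ 50 = 1376 full seconds, remainder 48 frames.
1376 s = 0 h 22 min 56 s.
Timecode: 00:22:56:48.

00:22:56:48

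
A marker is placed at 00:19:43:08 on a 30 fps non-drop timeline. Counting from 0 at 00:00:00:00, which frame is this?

frame 35498

Total seconds to the label: (0 × 3600 + 19 × 60 + 43) = 1183.
Frame index = 1183 × 30 + 8 = 35498.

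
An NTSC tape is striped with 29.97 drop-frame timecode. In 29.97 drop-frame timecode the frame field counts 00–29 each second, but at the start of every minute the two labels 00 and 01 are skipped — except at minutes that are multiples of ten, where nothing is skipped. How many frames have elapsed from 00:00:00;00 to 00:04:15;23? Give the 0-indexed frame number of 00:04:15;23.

As if non-drop at 30 labels/s: (0 × 3600 + 4 × 60 + 15) × 30 + 23 = 7673.
Minute boundaries passed: 4; those not divisible by 10: 4 − 0 = 4; dropped labels = 2 × 4 = 8.
Actual frame index = 7673 − 8 = 7665.

7665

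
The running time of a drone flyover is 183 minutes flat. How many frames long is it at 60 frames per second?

183 min = 10980 s.
Frames = 10980 × 60 = 658800.

658800 frames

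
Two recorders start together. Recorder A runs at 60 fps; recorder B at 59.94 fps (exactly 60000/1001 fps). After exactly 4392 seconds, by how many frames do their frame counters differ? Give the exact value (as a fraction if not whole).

A emits 60 × 4392 = 263520 frames; B emits 60000/1001 × 4392 = 263520000/1001.
Difference = 263520/1001 frames (≈ 263.2567); B is behind A.

263520/1001 frames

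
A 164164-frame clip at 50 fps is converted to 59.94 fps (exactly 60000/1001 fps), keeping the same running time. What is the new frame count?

196800 frames

Target frames = source frames × (target rate / source rate) = 164164 × (60000/1001)/(50) = 164164 × 1200/1001 = 196800.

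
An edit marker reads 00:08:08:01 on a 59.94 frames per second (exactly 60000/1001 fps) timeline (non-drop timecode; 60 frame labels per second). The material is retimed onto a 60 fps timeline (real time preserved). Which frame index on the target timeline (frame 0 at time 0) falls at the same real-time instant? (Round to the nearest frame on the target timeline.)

frame 29310

Source frame index: (0×3600 + 8×60 + 8) × 60 + 1 = 29281.
Real time: 29281 / (60000/1001) = 29310281/60000 s.
Target frame: (29310281/60000) × (60) = 29310281/1000 ≈ 29310.281 → 29310.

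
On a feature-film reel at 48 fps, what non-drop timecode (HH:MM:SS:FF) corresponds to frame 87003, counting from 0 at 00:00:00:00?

00:30:12:27

87003 ÷ 48 = 1812 full seconds, remainder 27 frames.
1812 s = 0 h 30 min 12 s.
Timecode: 00:30:12:27.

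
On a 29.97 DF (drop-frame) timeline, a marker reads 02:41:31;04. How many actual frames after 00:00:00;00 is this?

Complete 10-minute blocks: 16, each 17982 frames → 287712.
Remaining 1 whole minute in the current block: 1800 + 0 × 1798 = 1800 frames.
Within the current minute: 31 × 30 + 4 − 2 = 932 (labels ;00/;01 skipped at this minute). Total = 287712 + 1800 + 932 = 290444.

290444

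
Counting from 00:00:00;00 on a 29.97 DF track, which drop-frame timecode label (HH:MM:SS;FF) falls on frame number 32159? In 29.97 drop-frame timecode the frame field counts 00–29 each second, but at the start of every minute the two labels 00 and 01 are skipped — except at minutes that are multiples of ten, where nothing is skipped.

Ten DF minutes hold 17982 frames, so frame 32159 lies in block 1 (frames 17982–35963) with 14177 frames into that block.
The block's first minute is 1800 frames and the rest 1798 each; 14177 frames reaches minute 7, so 1 × 18 + 7 × 2 = 32 labels have been skipped so far.
Adding those back, label number 32159 + 32 = 32191 at 30 labels/s is 1073 s + 1 f = 0 h 17 min 53 s frame 1, i.e. 00:17:53;01.

00:17:53;01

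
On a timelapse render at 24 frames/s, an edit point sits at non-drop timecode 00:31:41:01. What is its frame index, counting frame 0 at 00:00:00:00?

45625

Total seconds to the label: (0 × 3600 + 31 × 60 + 41) = 1901.
Frame index = 1901 × 24 + 1 = 45625.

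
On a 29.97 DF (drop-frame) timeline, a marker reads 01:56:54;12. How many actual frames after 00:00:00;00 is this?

Complete 10-minute blocks: 11, each 17982 frames → 197802.
Remaining 6 whole minutes in the current block: 1800 + 5 × 1798 = 10790 frames.
Within the current minute: 54 × 30 + 12 − 2 = 1630 (labels ;00/;01 skipped at this minute). Total = 197802 + 10790 + 1630 = 210222.

210222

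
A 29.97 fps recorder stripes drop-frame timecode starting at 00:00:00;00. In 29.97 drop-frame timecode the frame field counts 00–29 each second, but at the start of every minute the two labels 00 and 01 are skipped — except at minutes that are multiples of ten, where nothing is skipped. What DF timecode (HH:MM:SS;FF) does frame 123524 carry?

Each 10-minute DF block holds 10 × 60 × 30 − 9 × 2 = 17982 frames. 123524 ÷ 17982 → 6 full blocks, remainder 15632.
Within the partial block the first minute is 1800 frames and each further minute 1798, so 8 further minute boundaries passed. Total skipped labels = 18 × 6 + 2 × 8 = 124.
Non-drop label index = 123524 + 124 = 123648; at 30 labels/s that is 01:08:41:18, i.e. DF 01:08:41;18.

01:08:41;18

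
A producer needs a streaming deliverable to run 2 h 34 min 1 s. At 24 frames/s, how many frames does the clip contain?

221784 frames

2 h 34 min 1 s = 9241 s.
Frames = 9241 × 24 = 221784.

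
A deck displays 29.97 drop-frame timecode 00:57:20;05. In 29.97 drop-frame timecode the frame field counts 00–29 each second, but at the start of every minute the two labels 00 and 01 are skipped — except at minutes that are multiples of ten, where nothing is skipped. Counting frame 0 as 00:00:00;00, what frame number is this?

103101

Complete 10-minute blocks: 5, each 17982 frames → 89910.
Remaining 7 whole minutes in the current block: 1800 + 6 × 1798 = 12588 frames.
Within the current minute: 20 × 30 + 5 − 2 = 603 (labels ;00/;01 skipped at this minute). Total = 89910 + 12588 + 603 = 103101.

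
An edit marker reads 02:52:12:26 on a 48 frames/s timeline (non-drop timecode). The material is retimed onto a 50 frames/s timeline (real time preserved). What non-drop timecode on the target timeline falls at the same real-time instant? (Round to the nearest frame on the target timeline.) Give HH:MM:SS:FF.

02:52:12:27

Source frame index: (2×3600 + 52×60 + 12) × 48 + 26 = 495962.
Real time: 495962 / (48) = 247981/24 s.
Target frame: (247981/24) × (50) = 6199525/12 ≈ 516627.083 → 516627.
At 50 labels/s: frame 516627 → 02:52:12:27.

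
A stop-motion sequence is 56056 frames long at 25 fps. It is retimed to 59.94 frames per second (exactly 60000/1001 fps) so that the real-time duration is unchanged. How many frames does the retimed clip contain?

Target frames = source frames × (target rate / source rate) = 56056 × (60000/1001)/(25) = 56056 × 2400/1001 = 134400.

134400 frames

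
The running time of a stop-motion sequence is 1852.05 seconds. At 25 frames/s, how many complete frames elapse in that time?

46301 frames

Frames = 1852.05 × 25 = 185205/4 ≈ 46301.2500.
Complete frames: 46301.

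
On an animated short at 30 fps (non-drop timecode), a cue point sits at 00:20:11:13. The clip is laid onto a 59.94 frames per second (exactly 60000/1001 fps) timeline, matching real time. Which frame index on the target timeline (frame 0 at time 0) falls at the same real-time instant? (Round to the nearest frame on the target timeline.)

frame 72613

Source frame index: (0×3600 + 20×60 + 11) × 30 + 13 = 36343.
Real time: 36343 / (30) = 36343/30 s.
Target frame: (36343/30) × (60000/1001) = 72686000/1001 ≈ 72613.387 → 72613.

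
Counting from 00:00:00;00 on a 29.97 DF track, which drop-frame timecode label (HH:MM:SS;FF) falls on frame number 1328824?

Ten DF minutes hold 17982 frames, so frame 1328824 lies in block 73 (frames 1312686–1330667) with 16138 frames into that block.
The block's first minute is 1800 frames and the rest 1798 each; 16138 frames reaches minute 8, so 73 × 18 + 8 × 2 = 1330 labels have been skipped so far.
Adding those back, label number 1328824 + 1330 = 1330154 at 30 labels/s is 44338 s + 14 f = 12 h 18 min 58 s frame 14, i.e. 12:18:58;14.

12:18:58;14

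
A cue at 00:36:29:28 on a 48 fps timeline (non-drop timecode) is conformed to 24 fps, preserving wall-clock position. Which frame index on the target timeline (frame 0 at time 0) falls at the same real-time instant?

Source frame index: (0×3600 + 36×60 + 29) × 48 + 28 = 105100.
Real time: 105100 / (48) = 26275/12 s.
Target frame: (26275/12) × (24) = 52550.

frame 52550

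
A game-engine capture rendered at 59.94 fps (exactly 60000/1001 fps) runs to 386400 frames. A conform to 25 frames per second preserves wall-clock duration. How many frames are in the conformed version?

161161 frames

Target frames = source frames × (target rate / source rate) = 386400 × (25)/(60000/1001) = 386400 × 1001/2400 = 161161.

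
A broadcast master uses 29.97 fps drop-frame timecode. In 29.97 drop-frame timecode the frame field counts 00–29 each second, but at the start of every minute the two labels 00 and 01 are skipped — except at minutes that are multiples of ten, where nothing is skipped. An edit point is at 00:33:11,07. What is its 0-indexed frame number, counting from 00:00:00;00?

59677

Complete 10-minute blocks: 3, each 17982 frames → 53946.
Remaining 3 whole minutes in the current block: 1800 + 2 × 1798 = 5396 frames.
Within the current minute: 11 × 30 + 7 − 2 = 335 (labels ;00/;01 skipped at this minute). Total = 53946 + 5396 + 335 = 59677.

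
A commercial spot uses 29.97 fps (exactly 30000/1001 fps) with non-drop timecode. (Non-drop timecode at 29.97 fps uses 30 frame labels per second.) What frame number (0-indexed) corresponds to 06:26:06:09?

frame 694989

Total seconds to the label: (6 × 3600 + 26 × 60 + 6) = 23166.
Frame index = 23166 × 30 + 9 = 694989.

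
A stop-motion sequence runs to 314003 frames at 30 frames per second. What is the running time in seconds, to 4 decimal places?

Running time = 314003 × 1/30 = 314003/30 s ≈ 10466.7667 s.

10466.7667 seconds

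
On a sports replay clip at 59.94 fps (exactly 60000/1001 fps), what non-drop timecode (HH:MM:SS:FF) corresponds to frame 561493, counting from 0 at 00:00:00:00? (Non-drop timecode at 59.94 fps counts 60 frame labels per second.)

02:35:58:13

561493 ÷ 60 = 9358 full seconds, remainder 13 frames.
9358 s = 2 h 35 min 58 s.
Timecode: 02:35:58:13.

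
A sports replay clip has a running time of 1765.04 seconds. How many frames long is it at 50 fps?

88252 frames

Frames = 1765.04 × 50 = 88252.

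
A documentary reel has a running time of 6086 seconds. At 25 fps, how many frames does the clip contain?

Frames = 6086 × 25 = 152150.

152150 frames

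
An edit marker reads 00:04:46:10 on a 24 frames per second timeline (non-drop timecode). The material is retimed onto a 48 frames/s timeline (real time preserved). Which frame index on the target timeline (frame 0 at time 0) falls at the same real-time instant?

Source frame index: (0×3600 + 4×60 + 46) × 24 + 10 = 6874.
Real time: 6874 / (24) = 3437/12 s.
Target frame: (3437/12) × (48) = 13748.

frame 13748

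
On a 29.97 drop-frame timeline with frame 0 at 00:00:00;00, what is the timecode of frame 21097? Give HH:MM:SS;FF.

00:11:43;27

Each 10-minute DF block holds 10 × 60 × 30 − 9 × 2 = 17982 frames. 21097 ÷ 17982 → 1 full block, remainder 3115.
Within the partial block the first minute is 1800 frames and each further minute 1798, so 1 further minute boundary passed. Total skipped labels = 18 × 1 + 2 × 1 = 20.
Non-drop label index = 21097 + 20 = 21117; at 30 labels/s that is 00:11:43:27, i.e. DF 00:11:43;27.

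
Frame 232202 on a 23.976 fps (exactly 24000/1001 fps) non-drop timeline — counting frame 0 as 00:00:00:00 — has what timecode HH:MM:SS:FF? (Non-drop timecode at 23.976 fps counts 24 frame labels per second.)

232202 ÷ 24 = 9675 full seconds, remainder 2 frames.
9675 s = 2 h 41 min 15 s.
Timecode: 02:41:15:02.

02:41:15:02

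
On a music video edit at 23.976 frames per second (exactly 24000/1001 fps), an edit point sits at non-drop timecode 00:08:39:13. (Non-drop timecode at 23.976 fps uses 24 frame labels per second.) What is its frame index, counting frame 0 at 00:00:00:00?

Total seconds to the label: (0 × 3600 + 8 × 60 + 39) = 519.
Frame index = 519 × 24 + 13 = 12469.

frame 12469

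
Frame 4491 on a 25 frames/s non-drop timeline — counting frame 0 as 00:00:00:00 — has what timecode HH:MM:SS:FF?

4491 ÷ 25 = 179 full seconds, remainder 16 frames.
179 s = 0 h 2 min 59 s.
Timecode: 00:02:59:16.

00:02:59:16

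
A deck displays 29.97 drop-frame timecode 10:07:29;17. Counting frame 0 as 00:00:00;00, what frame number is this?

As if non-drop at 30 labels/s: (10 × 3600 + 7 × 60 + 29) × 30 + 17 = 1093487.
Minute boundaries passed: 607; those not divisible by 10: 607 − 60 = 547; dropped labels = 2 × 547 = 1094.
Actual frame index = 1093487 − 1094 = 1092393.

1092393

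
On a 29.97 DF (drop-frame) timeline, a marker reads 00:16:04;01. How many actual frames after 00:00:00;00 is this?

28891

Complete 10-minute blocks: 1, each 17982 frames → 17982.
Remaining 6 whole minutes in the current block: 1800 + 5 × 1798 = 10790 frames.
Within the current minute: 4 × 30 + 1 − 2 = 119 (labels ;00/;01 skipped at this minute). Total = 17982 + 10790 + 119 = 28891.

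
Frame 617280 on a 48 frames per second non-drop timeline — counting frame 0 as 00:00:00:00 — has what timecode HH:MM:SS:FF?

03:34:20:00

617280 ÷ 48 = 12860 full seconds, remainder 0 frames.
12860 s = 3 h 34 min 20 s.
Timecode: 03:34:20:00.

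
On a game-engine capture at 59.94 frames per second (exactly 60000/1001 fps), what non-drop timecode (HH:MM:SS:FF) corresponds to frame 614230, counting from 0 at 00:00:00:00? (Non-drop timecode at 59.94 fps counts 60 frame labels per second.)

02:50:37:10

614230 ÷ 60 = 10237 full seconds, remainder 10 frames.
10237 s = 2 h 50 min 37 s.
Timecode: 02:50:37:10.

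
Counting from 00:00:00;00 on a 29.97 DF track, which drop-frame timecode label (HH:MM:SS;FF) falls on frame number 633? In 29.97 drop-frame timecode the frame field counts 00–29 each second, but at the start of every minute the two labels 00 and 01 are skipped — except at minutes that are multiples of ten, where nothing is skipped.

Ten DF minutes hold 17982 frames, so frame 633 lies in block 0 (frames 0–17981) with 633 frames into that block.
The block's first minute is 1800 frames and the rest 1798 each; 633 frames reaches minute 0, so 0 × 18 + 0 × 2 = 0 labels have been skipped so far.
Adding those back, label number 633 + 0 = 633 at 30 labels/s is 21 s + 3 f = 0 h 0 min 21 s frame 3, i.e. 00:00:21;03.

00:00:21;03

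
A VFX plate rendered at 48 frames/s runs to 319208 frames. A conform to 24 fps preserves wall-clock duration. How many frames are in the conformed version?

159604 frames

Target frames = source frames × (target rate / source rate) = 319208 × (24)/(48) = 319208 × 1/2 = 159604.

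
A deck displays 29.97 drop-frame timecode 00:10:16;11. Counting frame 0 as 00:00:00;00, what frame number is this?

As if non-drop at 30 labels/s: (0 × 3600 + 10 × 60 + 16) × 30 + 11 = 18491.
Minute boundaries passed: 10; those not divisible by 10: 10 − 1 = 9; dropped labels = 2 × 9 = 18.
Actual frame index = 18491 − 18 = 18473.

18473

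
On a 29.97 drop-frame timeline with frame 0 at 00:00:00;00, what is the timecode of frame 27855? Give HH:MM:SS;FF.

00:15:29;13

Ten DF minutes hold 17982 frames, so frame 27855 lies in block 1 (frames 17982–35963) with 9873 frames into that block.
The block's first minute is 1800 frames and the rest 1798 each; 9873 frames reaches minute 5, so 1 × 18 + 5 × 2 = 28 labels have been skipped so far.
Adding those back, label number 27855 + 28 = 27883 at 30 labels/s is 929 s + 13 f = 0 h 15 min 29 s frame 13, i.e. 00:15:29;13.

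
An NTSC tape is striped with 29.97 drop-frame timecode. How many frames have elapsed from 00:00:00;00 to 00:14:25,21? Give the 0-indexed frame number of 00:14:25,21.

25945

Complete 10-minute blocks: 1, each 17982 frames → 17982.
Remaining 4 whole minutes in the current block: 1800 + 3 × 1798 = 7194 frames.
Within the current minute: 25 × 30 + 21 − 2 = 769 (labels ;00/;01 skipped at this minute). Total = 17982 + 7194 + 769 = 25945.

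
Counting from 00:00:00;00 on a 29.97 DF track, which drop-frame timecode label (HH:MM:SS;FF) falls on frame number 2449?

Each 10-minute DF block holds 10 × 60 × 30 − 9 × 2 = 17982 frames. 2449 ÷ 17982 → 0 full blocks, remainder 2449.
Within the partial block the first minute is 1800 frames and each further minute 1798, so 1 further minute boundary passed. Total skipped labels = 18 × 0 + 2 × 1 = 2.
Non-drop label index = 2449 + 2 = 2451; at 30 labels/s that is 00:01:21:21, i.e. DF 00:01:21;21.

00:01:21;21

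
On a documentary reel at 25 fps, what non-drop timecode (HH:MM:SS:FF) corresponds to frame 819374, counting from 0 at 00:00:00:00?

09:06:14:24

819374 ÷ 25 = 32774 full seconds, remainder 24 frames.
32774 s = 9 h 6 min 14 s.
Timecode: 09:06:14:24.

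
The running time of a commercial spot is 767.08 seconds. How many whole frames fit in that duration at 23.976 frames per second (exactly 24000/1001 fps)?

Frames = 767.08 × 24000/1001 = 18409920/1001 ≈ 18391.5285.
Complete frames: 18391.

18391 frames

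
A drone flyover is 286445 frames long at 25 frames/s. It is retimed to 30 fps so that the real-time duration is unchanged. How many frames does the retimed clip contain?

Target frames = source frames × (target rate / source rate) = 286445 × (30)/(25) = 286445 × 6/5 = 343734.

343734 frames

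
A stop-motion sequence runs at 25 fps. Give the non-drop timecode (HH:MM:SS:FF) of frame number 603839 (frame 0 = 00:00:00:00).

603839 ÷ 25 = 24153 full seconds, remainder 14 frames.
24153 s = 6 h 42 min 33 s.
Timecode: 06:42:33:14.

06:42:33:14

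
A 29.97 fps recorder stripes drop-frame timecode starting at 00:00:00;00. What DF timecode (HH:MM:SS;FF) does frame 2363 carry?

Ten DF minutes hold 17982 frames, so frame 2363 lies in block 0 (frames 0–17981) with 2363 frames into that block.
The block's first minute is 1800 frames and the rest 1798 each; 2363 frames reaches minute 1, so 0 × 18 + 1 × 2 = 2 labels have been skipped so far.
Adding those back, label number 2363 + 2 = 2365 at 30 labels/s is 78 s + 25 f = 0 h 1 min 18 s frame 25, i.e. 00:01:18;25.

00:01:18;25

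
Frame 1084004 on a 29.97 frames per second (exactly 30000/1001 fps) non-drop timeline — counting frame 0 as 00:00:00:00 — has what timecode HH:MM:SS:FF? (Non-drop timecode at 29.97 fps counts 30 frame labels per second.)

10:02:13:14

1084004 ÷ 30 = 36133 full seconds, remainder 14 frames.
36133 s = 10 h 2 min 13 s.
Timecode: 10:02:13:14.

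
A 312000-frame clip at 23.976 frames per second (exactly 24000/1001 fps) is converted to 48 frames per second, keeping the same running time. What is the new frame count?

624624 frames

Target frames = source frames × (target rate / source rate) = 312000 × (48)/(24000/1001) = 312000 × 1001/500 = 624624.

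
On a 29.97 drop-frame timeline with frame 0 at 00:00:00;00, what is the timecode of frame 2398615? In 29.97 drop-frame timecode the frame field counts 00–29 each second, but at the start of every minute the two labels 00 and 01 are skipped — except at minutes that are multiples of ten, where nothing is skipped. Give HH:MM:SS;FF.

Ten DF minutes hold 17982 frames, so frame 2398615 lies in block 133 (frames 2391606–2409587) with 7009 frames into that block.
The block's first minute is 1800 frames and the rest 1798 each; 7009 frames reaches minute 3, so 133 × 18 + 3 × 2 = 2400 labels have been skipped so far.
Adding those back, label number 2398615 + 2400 = 2401015 at 30 labels/s is 80033 s + 25 f = 22 h 13 min 53 s frame 25, i.e. 22:13:53;25.

22:13:53;25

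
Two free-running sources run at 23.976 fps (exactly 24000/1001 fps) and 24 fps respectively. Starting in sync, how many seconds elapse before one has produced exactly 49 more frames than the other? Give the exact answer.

49049/24 seconds

The gap grows by |24 − 24000/1001| = 24/1001 frames per second.
Time for a 49-frame gap: 49 ÷ (24/1001) = 49049/24 s.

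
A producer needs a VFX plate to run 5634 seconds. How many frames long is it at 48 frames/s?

Frames = 5634 × 48 = 270432.

270432 frames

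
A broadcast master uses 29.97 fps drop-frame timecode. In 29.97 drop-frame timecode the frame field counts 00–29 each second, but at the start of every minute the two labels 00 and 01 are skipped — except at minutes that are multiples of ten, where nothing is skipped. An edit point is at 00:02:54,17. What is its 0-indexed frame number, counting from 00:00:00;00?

5233

Complete 10-minute blocks: 0, each 17982 frames → 0.
Remaining 2 whole minutes in the current block: 1800 + 1 × 1798 = 3598 frames.
Within the current minute: 54 × 30 + 17 − 2 = 1635 (labels ;00/;01 skipped at this minute). Total = 0 + 3598 + 1635 = 5233.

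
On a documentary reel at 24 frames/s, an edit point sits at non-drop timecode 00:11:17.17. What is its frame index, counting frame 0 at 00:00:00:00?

Total seconds to the label: (0 × 3600 + 11 × 60 + 17) = 677.
Frame index = 677 × 24 + 17 = 16265.

16265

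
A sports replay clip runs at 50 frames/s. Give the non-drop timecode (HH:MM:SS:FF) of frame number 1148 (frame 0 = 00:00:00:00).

1148 ÷ 50 = 22 full seconds, remainder 48 frames.
22 s = 0 h 0 min 22 s.
Timecode: 00:00:22:48.

00:00:22:48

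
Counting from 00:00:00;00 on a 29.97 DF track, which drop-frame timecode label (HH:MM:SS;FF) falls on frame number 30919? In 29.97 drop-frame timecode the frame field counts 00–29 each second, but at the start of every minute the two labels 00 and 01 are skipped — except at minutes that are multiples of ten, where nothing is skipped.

00:17:11;21

Each 10-minute DF block holds 10 × 60 × 30 − 9 × 2 = 17982 frames. 30919 ÷ 17982 → 1 full block, remainder 12937.
Within the partial block the first minute is 1800 frames and each further minute 1798, so 7 further minute boundaries passed. Total skipped labels = 18 × 1 + 2 × 7 = 32.
Non-drop label index = 30919 + 32 = 30951; at 30 labels/s that is 00:17:11:21, i.e. DF 00:17:11;21.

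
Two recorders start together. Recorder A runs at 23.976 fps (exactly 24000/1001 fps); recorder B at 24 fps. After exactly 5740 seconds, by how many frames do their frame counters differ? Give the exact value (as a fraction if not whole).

19680/143 frames

A emits 24000/1001 × 5740 = 19680000/143 frames; B emits 24 × 5740 = 137760.
Difference = 19680/143 frames (≈ 137.6224); B is ahead of A.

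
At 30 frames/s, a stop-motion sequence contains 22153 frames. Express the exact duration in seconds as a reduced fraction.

22153/30 seconds

Running time = 22153 ÷ (30) = 22153 × 1/30 = 22153/30 s.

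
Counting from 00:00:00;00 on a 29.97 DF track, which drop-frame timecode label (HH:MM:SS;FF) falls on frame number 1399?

00:00:46;19

Ten DF minutes hold 17982 frames, so frame 1399 lies in block 0 (frames 0–17981) with 1399 frames into that block.
The block's first minute is 1800 frames and the rest 1798 each; 1399 frames reaches minute 0, so 0 × 18 + 0 × 2 = 0 labels have been skipped so far.
Adding those back, label number 1399 + 0 = 1399 at 30 labels/s is 46 s + 19 f = 0 h 0 min 46 s frame 19, i.e. 00:00:46;19.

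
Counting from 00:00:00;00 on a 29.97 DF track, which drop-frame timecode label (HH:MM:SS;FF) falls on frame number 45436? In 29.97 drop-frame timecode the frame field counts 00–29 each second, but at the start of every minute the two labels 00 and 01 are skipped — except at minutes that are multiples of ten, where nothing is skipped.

Ten DF minutes hold 17982 frames, so frame 45436 lies in block 2 (frames 35964–53945) with 9472 frames into that block.
The block's first minute is 1800 frames and the rest 1798 each; 9472 frames reaches minute 5, so 2 × 18 + 5 × 2 = 46 labels have been skipped so far.
Adding those back, label number 45436 + 46 = 45482 at 30 labels/s is 1516 s + 2 f = 0 h 25 min 16 s frame 2, i.e. 00:25:16;02.

00:25:16;02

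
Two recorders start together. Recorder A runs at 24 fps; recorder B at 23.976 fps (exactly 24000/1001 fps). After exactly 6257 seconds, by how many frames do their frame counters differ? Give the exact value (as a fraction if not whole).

150168/1001 frames

A emits 24 × 6257 = 150168 frames; B emits 24000/1001 × 6257 = 150168000/1001.
Difference = 150168/1001 frames (≈ 150.0180); B is behind A.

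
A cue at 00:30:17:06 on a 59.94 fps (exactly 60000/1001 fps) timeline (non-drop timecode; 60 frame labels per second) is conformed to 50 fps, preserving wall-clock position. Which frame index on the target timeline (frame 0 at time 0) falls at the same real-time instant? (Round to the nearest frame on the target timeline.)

Source frame index: (0×3600 + 30×60 + 17) × 60 + 6 = 109026.
Real time: 109026 / (60000/1001) = 18189171/10000 s.
Target frame: (18189171/10000) × (50) = 18189171/200 ≈ 90945.855 → 90946.

frame 90946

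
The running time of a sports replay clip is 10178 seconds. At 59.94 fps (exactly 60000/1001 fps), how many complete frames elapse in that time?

610069 frames

Frames = 10178 × 60000/1001 = 87240000/143 ≈ 610069.9301.
Complete frames: 610069.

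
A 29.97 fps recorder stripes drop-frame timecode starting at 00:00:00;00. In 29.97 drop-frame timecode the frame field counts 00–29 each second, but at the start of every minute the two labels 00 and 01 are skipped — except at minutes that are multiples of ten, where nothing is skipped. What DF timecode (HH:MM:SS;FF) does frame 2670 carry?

Ten DF minutes hold 17982 frames, so frame 2670 lies in block 0 (frames 0–17981) with 2670 frames into that block.
The block's first minute is 1800 frames and the rest 1798 each; 2670 frames reaches minute 1, so 0 × 18 + 1 × 2 = 2 labels have been skipped so far.
Adding those back, label number 2670 + 2 = 2672 at 30 labels/s is 89 s + 2 f = 0 h 1 min 29 s frame 2, i.e. 00:01:29;02.

00:01:29;02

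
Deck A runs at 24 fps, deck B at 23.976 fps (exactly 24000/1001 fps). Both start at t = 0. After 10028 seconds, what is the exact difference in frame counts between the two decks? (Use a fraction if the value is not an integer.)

A emits 24 × 10028 = 240672 frames; B emits 24000/1001 × 10028 = 240672000/1001.
Difference = 240672/1001 frames (≈ 240.4316); B is behind A.

240672/1001 frames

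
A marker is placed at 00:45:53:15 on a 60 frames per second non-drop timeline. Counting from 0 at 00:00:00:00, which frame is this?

Total seconds to the label: (0 × 3600 + 45 × 60 + 53) = 2753.
Frame index = 2753 × 60 + 15 = 165195.

frame 165195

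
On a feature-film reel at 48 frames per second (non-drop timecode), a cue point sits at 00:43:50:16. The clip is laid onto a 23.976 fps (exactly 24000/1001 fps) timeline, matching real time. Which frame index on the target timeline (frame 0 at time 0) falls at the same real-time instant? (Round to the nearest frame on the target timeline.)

frame 63065

Source frame index: (0×3600 + 43×60 + 50) × 48 + 16 = 126256.
Real time: 126256 / (48) = 7891/3 s.
Target frame: (7891/3) × (24000/1001) = 4856000/77 ≈ 63064.935 → 63065.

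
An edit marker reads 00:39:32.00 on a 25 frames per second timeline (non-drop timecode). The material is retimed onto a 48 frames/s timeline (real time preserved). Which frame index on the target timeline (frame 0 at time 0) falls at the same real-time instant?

Source frame index: (0×3600 + 39×60 + 32) × 25 + 0 = 59300.
Real time: 59300 / (25) = 2372 s.
Target frame: (2372) × (48) = 113856.

frame 113856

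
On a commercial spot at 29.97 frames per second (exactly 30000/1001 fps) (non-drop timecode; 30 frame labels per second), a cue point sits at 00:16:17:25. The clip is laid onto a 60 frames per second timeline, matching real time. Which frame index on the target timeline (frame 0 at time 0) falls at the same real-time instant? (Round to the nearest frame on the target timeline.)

Source frame index: (0×3600 + 16×60 + 17) × 30 + 25 = 29335.
Real time: 29335 / (30000/1001) = 5872867/6000 s.
Target frame: (5872867/6000) × (60) = 5872867/100 ≈ 58728.670 → 58729.

frame 58729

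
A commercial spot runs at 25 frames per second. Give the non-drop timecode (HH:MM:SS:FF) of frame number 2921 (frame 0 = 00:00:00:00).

2921 ÷ 25 = 116 full seconds, remainder 21 frames.
116 s = 0 h 1 min 56 s.
Timecode: 00:01:56:21.

00:01:56:21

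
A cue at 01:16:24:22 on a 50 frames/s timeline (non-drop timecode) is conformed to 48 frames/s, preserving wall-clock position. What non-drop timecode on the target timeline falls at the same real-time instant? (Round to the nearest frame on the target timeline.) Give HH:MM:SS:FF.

01:16:24:21

Source frame index: (1×3600 + 16×60 + 24) × 50 + 22 = 229222.
Real time: 229222 / (50) = 114611/25 s.
Target frame: (114611/25) × (48) = 5501328/25 ≈ 220053.120 → 220053.
At 48 labels/s: frame 220053 → 01:16:24:21.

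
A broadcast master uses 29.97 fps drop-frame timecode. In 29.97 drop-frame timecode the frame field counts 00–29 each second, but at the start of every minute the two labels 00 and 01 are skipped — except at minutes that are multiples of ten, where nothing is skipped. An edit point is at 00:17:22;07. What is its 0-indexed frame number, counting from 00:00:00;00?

As if non-drop at 30 labels/s: (0 × 3600 + 17 × 60 + 22) × 30 + 7 = 31267.
Minute boundaries passed: 17; those not divisible by 10: 17 − 1 = 16; dropped labels = 2 × 16 = 32.
Actual frame index = 31267 − 32 = 31235.

31235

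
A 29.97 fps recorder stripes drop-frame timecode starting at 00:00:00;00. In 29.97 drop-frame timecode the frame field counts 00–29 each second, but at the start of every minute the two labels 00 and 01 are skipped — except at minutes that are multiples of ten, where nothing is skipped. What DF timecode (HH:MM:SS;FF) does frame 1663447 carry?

15:25:03;23

Each 10-minute DF block holds 10 × 60 × 30 − 9 × 2 = 17982 frames. 1663447 ÷ 17982 → 92 full blocks, remainder 9103.
Within the partial block the first minute is 1800 frames and each further minute 1798, so 5 further minute boundaries passed. Total skipped labels = 18 × 92 + 2 × 5 = 1666.
Non-drop label index = 1663447 + 1666 = 1665113; at 30 labels/s that is 15:25:03:23, i.e. DF 15:25:03;23.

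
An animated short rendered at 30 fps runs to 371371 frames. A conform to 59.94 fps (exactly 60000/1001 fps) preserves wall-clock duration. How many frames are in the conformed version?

742000 frames

Target frames = source frames × (target rate / source rate) = 371371 × (60000/1001)/(30) = 371371 × 2000/1001 = 742000.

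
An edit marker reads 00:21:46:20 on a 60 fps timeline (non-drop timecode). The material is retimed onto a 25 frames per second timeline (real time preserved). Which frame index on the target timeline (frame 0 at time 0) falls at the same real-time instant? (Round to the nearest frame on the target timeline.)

frame 32658

Source frame index: (0×3600 + 21×60 + 46) × 60 + 20 = 78380.
Real time: 78380 / (60) = 3919/3 s.
Target frame: (3919/3) × (25) = 97975/3 ≈ 32658.333 → 32658.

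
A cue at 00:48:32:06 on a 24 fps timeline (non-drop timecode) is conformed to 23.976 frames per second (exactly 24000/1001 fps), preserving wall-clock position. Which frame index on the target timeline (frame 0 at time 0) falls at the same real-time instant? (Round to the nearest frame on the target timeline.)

Source frame index: (0×3600 + 48×60 + 32) × 24 + 6 = 69894.
Real time: 69894 / (24) = 11649/4 s.
Target frame: (11649/4) × (24000/1001) = 6354000/91 ≈ 69824.176 → 69824.

frame 69824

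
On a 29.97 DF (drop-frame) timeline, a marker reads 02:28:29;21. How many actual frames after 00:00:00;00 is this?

As if non-drop at 30 labels/s: (2 × 3600 + 28 × 60 + 29) × 30 + 21 = 267291.
Minute boundaries passed: 148; those not divisible by 10: 148 − 14 = 134; dropped labels = 2 × 134 = 268.
Actual frame index = 267291 − 268 = 267023.

267023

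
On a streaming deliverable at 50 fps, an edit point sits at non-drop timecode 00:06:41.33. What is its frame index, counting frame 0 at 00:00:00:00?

Total seconds to the label: (0 × 3600 + 6 × 60 + 41) = 401.
Frame index = 401 × 50 + 33 = 20083.

frame 20083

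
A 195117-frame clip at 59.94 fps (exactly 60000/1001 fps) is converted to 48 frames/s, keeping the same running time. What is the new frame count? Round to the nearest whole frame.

Frames at target rate = 195117 × (48) / (60000/1001) = 195312117/1250 ≈ 156249.694.
Nearest whole frame: 156250.

156250 frames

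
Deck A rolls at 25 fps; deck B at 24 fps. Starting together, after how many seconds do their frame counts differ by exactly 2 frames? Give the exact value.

2 seconds

The gap grows by |24 − 25| = 1 frame per second.
Time for a 2-frame gap: 2 ÷ (1) = 2 s.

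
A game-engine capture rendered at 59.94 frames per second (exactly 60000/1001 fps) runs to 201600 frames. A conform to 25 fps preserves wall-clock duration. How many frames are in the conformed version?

Target frames = source frames × (target rate / source rate) = 201600 × (25)/(60000/1001) = 201600 × 1001/2400 = 84084.

84084 frames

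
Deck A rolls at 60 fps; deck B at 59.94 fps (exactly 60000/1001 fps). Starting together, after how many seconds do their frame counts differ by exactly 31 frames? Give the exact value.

31031/60 seconds

The gap grows by |60000/1001 − 60| = 60/1001 frames per second.
Time for a 31-frame gap: 31 ÷ (60/1001) = 31031/60 s.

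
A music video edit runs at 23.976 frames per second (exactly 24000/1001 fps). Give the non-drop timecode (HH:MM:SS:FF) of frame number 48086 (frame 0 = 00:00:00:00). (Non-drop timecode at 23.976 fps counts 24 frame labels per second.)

00:33:23:14

48086 ÷ 24 = 2003 full seconds, remainder 14 frames.
2003 s = 0 h 33 min 23 s.
Timecode: 00:33:23:14.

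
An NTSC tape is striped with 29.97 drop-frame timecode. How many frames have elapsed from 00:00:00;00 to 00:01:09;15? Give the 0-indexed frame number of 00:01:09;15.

As if non-drop at 30 labels/s: (0 × 3600 + 1 × 60 + 9) × 30 + 15 = 2085.
Minute boundaries passed: 1; those not divisible by 10: 1 − 0 = 1; dropped labels = 2 × 1 = 2.
Actual frame index = 2085 − 2 = 2083.

2083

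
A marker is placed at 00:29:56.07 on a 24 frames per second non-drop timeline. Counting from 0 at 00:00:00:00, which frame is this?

Total seconds to the label: (0 × 3600 + 29 × 60 + 56) = 1796.
Frame index = 1796 × 24 + 7 = 43111.

frame 43111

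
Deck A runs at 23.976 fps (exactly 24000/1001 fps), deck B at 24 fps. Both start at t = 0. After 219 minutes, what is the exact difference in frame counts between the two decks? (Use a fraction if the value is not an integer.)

219 min = 13140 s.
A emits 24000/1001 × 13140 = 315360000/1001 frames; B emits 24 × 13140 = 315360.
Difference = 315360/1001 frames (≈ 315.0450); B is ahead of A.

315360/1001 frames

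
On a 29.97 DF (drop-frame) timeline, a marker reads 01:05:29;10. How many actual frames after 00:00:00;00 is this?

As if non-drop at 30 labels/s: (1 × 3600 + 5 × 60 + 29) × 30 + 10 = 117880.
Minute boundaries passed: 65; those not divisible by 10: 65 − 6 = 59; dropped labels = 2 × 59 = 118.
Actual frame index = 117880 − 118 = 117762.

117762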